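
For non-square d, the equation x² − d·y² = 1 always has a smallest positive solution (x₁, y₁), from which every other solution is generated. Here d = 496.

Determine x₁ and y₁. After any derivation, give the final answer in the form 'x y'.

d=496: √d = [22; 3,1,2,4,1,…,1,3,44] (ℓ=16, even), read p_15/q_15
step 0: (22, 1)  from 22·(1,0) + (0,1)
…
step 11: (84875, 3811)  from 1·(49709,2232) + (35166,1579)
…
step 13: (863293, 38763)  from 2·(389209,17476) + (84875,3811)
step 14: (1252502, 56239)  from 1·(863293,38763) + (389209,17476)
step 15: (4620799, 207480)  from 3·(1252502,56239) + (863293,38763)
(x₁, y₁) = (4620799, 207480);  4620799² − 496·207480² = 1 ✓

4620799 207480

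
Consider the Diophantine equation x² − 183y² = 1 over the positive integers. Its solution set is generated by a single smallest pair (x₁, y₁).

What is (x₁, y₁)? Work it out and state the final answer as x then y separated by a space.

487 36

√183 → a₀=13, period (1,1,8,1,1,26); ℓ=6 even so k=5
i=0: a=13 ⇒ p=13, q=1
…
i=3: a=8 ⇒ p=230, q=17
i=4: a=1 ⇒ p=257, q=19
i=5: a=1 ⇒ p=487, q=36
fundamental: x₁=487, y₁=36  (since 237169 − 183·1296 = 1)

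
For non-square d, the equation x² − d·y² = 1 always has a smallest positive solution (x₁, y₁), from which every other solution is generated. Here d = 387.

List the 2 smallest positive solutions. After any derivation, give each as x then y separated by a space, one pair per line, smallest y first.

√387 → a₀=19, period (1,2,19,2,1,38); ℓ=6 even so k=5
k=0  a_k=19  p_k/q_k = 19/1
k=1  a_k=1  p_k/q_k = 20/1
k=2  a_k=2  p_k/q_k = 59/3
k=3  a_k=19  p_k/q_k = 1141/58
k=4  a_k=2  p_k/q_k = 2341/119
k=5  a_k=1  p_k/q_k = 3482/177
(x₁, y₁) = (3482, 177);  3482² − 387·177² = 1 ✓
k=2:  x_2 = 3482·3482+387·177·177 = 24248647,  y_2 = 3482·177+177·3482 = 1232628

3482 177
24248647 1232628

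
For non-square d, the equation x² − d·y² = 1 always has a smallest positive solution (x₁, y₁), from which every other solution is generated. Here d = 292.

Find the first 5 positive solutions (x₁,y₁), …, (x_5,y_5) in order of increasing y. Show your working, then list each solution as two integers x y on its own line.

[17; 11,2,1,3,8,3,1,2,11,34] for √292; ℓ=10 ⇒ convergent index 9
a_0=17:  p_0=17·1+0=17,  q_0=17·0+1=1
a_1=11:  p_1=11·17+1=188,  q_1=11·1+0=11
…
a_3=1:  p_3=1·393+188=581,  q_3=1·23+11=34
…
a_8=2:  p_8=2·72812+55143=200767,  q_8=2·4261+3227=11749
a_9=11:  p_9=11·200767+72812=2281249,  q_9=11·11749+4261=133500
(x₁, y₁) = (2281249, 133500);  2281249² − 292·133500² = 1 ✓
(x_2, y_2) = (2281249·2281249 + 292·133500·133500, 2281249·133500 + 133500·2281249) = (10408194000001, 609093483000)
(x_3, y_3) = (2281249·10408194000001 + 292·133500·609093483000, 2281249·609093483000 + 133500·10408194000001) = (47487364308614281249, 2778987798000400500)
(x_4, y_4) = (2281249·47487364308614281249 + 292·133500·2778987798000400500, 2281249·2778987798000400500 + 133500·47487364308614281249) = (216661004683313632776000001, 12679126270400622186966000)
(x_5, y_5) = (2281249·216661004683313632776000001 + 292·133500·12679126270400622186966000, 2281249·12679126270400622186966000 + 133500·216661004683313632776000001) = (988515400545561595548925838281249, 57848488250447518938990000667500)

2281249 133500
10408194000001 609093483000
47487364308614281249 2778987798000400500
216661004683313632776000001 12679126270400622186966000
988515400545561595548925838281249 57848488250447518938990000667500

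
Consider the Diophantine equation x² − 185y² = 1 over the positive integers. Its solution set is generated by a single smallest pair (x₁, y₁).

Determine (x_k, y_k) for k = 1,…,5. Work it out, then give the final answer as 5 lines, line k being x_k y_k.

9249 680
171088001 12578640
3164785833249 232679682040
58542208172352001 4304108745797280
1082913763607381481249 79617403347078403400

√185 = [13; 1,1,1,1,26, …], period ℓ=5 (odd) → k=9
step 0: (13, 1)  from 13·(1,0) + (0,1)
step 1: (14, 1)  from 1·(13,1) + (1,0)
…
step 4: (68, 5)  from 1·(41,3) + (27,2)
step 5: (1809, 133)  from 26·(68,5) + (41,3)
step 6: (1877, 138)  from 1·(1809,133) + (68,5)
step 7: (3686, 271)  from 1·(1877,138) + (1809,133)
step 8: (5563, 409)  from 1·(3686,271) + (1877,138)
step 9: (9249, 680)  from 1·(5563,409) + (3686,271)
→ (9249, 680).  Check: 9249²=85544001, 185·680²=85544000, difference 1.
k=2:  x_2 = 9249·9249+185·680·680 = 171088001,  y_2 = 9249·680+680·9249 = 12578640
k=3:  x_3 = 9249·171088001+185·680·12578640 = 3164785833249,  y_3 = 9249·12578640+680·171088001 = 232679682040
k=4:  x_4 = 9249·3164785833249+185·680·232679682040 = 58542208172352001,  y_4 = 9249·232679682040+680·3164785833249 = 4304108745797280
k=5:  x_5 = 9249·58542208172352001+185·680·4304108745797280 = 1082913763607381481249,  y_5 = 9249·4304108745797280+680·58542208172352001 = 79617403347078403400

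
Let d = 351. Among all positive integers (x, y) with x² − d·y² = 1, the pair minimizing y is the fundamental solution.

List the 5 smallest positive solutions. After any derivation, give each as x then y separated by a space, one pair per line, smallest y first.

62425 3332
7793761249 416000200
973051091875225 51937624966668
121485428812828080001 6484412476672499600
15167455786308534696249625 809578897660623950093332

√351 = [18; 1,2,1,3,2,2,2,3,1,2,1,36, …], period ℓ=12 (even) → k=11
k=0  a_k=18  p_k/q_k = 18/1
…
k=2  a_k=2  p_k/q_k = 56/3
…
k=7  a_k=2  p_k/q_k = 3747/200
k=8  a_k=3  p_k/q_k = 12796/683
…
k=10  a_k=2  p_k/q_k = 45882/2449
k=11  a_k=1  p_k/q_k = 62425/3332
fundamental: x₁=62425, y₁=3332  (since 3896880625 − 351·11102224 = 1)
n=2: (62425,3332)∘(62425,3332) = (62425·62425+351·3332·3332, 62425·3332+3332·62425) = (7793761249,416000200)
n=3: (7793761249,416000200)∘(62425,3332) = (62425·7793761249+351·3332·416000200, 62425·416000200+3332·7793761249) = (973051091875225,51937624966668)
n=4: (973051091875225,51937624966668)∘(62425,3332) = (62425·973051091875225+351·3332·51937624966668, 62425·51937624966668+3332·973051091875225) = (121485428812828080001,6484412476672499600)
n=5: (121485428812828080001,6484412476672499600)∘(62425,3332) = (62425·121485428812828080001+351·3332·6484412476672499600, 62425·6484412476672499600+3332·121485428812828080001) = (15167455786308534696249625,809578897660623950093332)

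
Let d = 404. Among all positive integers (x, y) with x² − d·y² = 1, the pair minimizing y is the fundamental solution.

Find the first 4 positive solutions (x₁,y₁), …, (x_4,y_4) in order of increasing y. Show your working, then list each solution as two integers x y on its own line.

201 10
80801 4020
32481801 1616030
13057603201 649640040

√404 = [20; 10,40, …], period ℓ=2 (even) → k=1
step 0: (20, 1)  from 20·(1,0) + (0,1)
step 1: (201, 10)  from 10·(20,1) + (1,0)
(x₁, y₁) = (201, 10);  201² − 404·10² = 1 ✓
(201+10√404)^2 = 80801 + 4020√404
(201+10√404)^3 = 32481801 + 1616030√404
(201+10√404)^4 = 13057603201 + 649640040√404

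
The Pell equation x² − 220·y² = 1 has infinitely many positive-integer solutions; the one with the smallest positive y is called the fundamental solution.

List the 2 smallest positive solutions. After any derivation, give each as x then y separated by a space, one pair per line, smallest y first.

√220 = [14; 1,4,1,28, …], period ℓ=4 (even) → k=3
step 0: (14, 1)  from 14·(1,0) + (0,1)
…
step 2: (74, 5)  from 4·(15,1) + (14,1)
step 3: (89, 6)  from 1·(74,5) + (15,1)
fundamental: x₁=89, y₁=6  (since 7921 − 220·36 = 1)
n=2: (89,6)∘(89,6) = (89·89+220·6·6, 89·6+6·89) = (15841,1068)

89 6
15841 1068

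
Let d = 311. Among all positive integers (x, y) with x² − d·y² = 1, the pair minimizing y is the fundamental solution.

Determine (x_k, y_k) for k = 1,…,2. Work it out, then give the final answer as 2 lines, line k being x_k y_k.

[17; 1,1,1,2,1,…,1,1,34] for √311; ℓ=16 ⇒ convergent index 15
i=0: a=17 ⇒ p=17, q=1
…
i=5: a=1 ⇒ p=194, q=11
…
i=9: a=3 ⇒ p=217583, q=12338
…
i=11: a=1 ⇒ p=1594239, q=90401
…
i=14: a=1 ⇒ p=10724507, q=608131
i=15: a=1 ⇒ p=16883880, q=957397
(x₁, y₁) = (16883880, 957397);  16883880² − 311·957397² = 1 ✓
(x_2, y_2) = (16883880·16883880 + 311·957397·957397, 16883880·957397 + 957397·16883880) = (570130807708799, 32329152120720)

16883880 957397
570130807708799 32329152120720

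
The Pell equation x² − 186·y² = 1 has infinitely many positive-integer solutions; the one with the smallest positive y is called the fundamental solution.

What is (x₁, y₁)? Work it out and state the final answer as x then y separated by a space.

d=186: √d = [13; 1,1,1,3,4,3,1,1,1,26] (ℓ=10, even), read p_9/q_9
step 0: (13, 1)  from 13·(1,0) + (0,1)
…
step 3: (41, 3)  from 1·(27,2) + (14,1)
…
step 5: (641, 47)  from 4·(150,11) + (41,3)
step 6: (2073, 152)  from 3·(641,47) + (150,11)
step 7: (2714, 199)  from 1·(2073,152) + (641,47)
step 8: (4787, 351)  from 1·(2714,199) + (2073,152)
step 9: (7501, 550)  from 1·(4787,351) + (2714,199)
(x₁, y₁) = (7501, 550);  7501² − 186·550² = 1 ✓

7501 550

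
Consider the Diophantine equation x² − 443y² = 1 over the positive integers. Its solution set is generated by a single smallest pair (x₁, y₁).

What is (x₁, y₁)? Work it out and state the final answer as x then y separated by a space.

√443 → a₀=21, period (21,42); ℓ=2 even so k=1
step 0: (21, 1)  from 21·(1,0) + (0,1)
step 1: (442, 21)  from 21·(21,1) + (1,0)
fundamental: x₁=442, y₁=21  (since 195364 − 443·441 = 1)

442 21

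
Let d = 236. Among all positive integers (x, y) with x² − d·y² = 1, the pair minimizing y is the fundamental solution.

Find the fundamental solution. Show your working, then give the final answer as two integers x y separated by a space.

561799 36570

d=236: √d = [15; 2,1,3,5,1,6,1,5,3,1,2,30] (ℓ=12, even), read p_11/q_11
step 0: (15, 1)  from 15·(1,0) + (0,1)
step 1: (31, 2)  from 2·(15,1) + (1,0)
…
step 4: (891, 58)  from 5·(169,11) + (46,3)
step 5: (1060, 69)  from 1·(891,58) + (169,11)
step 6: (7251, 472)  from 6·(1060,69) + (891,58)
…
step 10: (203535, 13249)  from 1·(154729,10072) + (48806,3177)
step 11: (561799, 36570)  from 2·(203535,13249) + (154729,10072)
→ (561799, 36570).  Check: 561799²=315618116401, 236·36570²=315618116400, difference 1.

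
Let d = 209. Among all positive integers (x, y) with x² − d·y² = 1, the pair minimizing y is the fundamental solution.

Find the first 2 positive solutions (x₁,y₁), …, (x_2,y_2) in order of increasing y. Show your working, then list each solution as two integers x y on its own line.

d=209: √d = [14; 2,5,3,2,3,5,2,28] (ℓ=8, even), read p_7/q_7
step 0: (14, 1)  from 14·(1,0) + (0,1)
…
step 2: (159, 11)  from 5·(29,2) + (14,1)
step 3: (506, 35)  from 3·(159,11) + (29,2)
…
step 6: (21266, 1471)  from 5·(4019,278) + (1171,81)
step 7: (46551, 3220)  from 2·(21266,1471) + (4019,278)
→ (46551, 3220).  Check: 46551²=2166995601, 209·3220²=2166995600, difference 1.
(46551+3220√209)^2 = 4333991201 + 299788440√209

46551 3220
4333991201 299788440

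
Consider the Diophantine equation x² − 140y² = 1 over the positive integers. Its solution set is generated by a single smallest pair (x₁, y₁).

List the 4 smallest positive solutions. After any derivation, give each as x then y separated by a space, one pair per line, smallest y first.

71 6
10081 852
1431431 120978
203253121 17178024

[11; 1,4,1,22] for √140; ℓ=4 ⇒ convergent index 3
k=0  a_k=11  p_k/q_k = 11/1
k=1  a_k=1  p_k/q_k = 12/1
k=2  a_k=4  p_k/q_k = 59/5
k=3  a_k=1  p_k/q_k = 71/6
(x₁, y₁) = (71, 6);  71² − 140·6² = 1 ✓
n=2: (71,6)∘(71,6) = (71·71+140·6·6, 71·6+6·71) = (10081,852)
n=3: (10081,852)∘(71,6) = (71·10081+140·6·852, 71·852+6·10081) = (1431431,120978)
n=4: (1431431,120978)∘(71,6) = (71·1431431+140·6·120978, 71·120978+6·1431431) = (203253121,17178024)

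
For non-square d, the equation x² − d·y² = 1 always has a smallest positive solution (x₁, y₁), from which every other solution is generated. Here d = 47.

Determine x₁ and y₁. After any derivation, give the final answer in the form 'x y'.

√47 → a₀=6, period (1,5,1,12); ℓ=4 even so k=3
k=0  a_k=6  p_k/q_k = 6/1
k=1  a_k=1  p_k/q_k = 7/1
k=2  a_k=5  p_k/q_k = 41/6
k=3  a_k=1  p_k/q_k = 48/7
(x₁, y₁) = (48, 7);  48² − 47·7² = 1 ✓

48 7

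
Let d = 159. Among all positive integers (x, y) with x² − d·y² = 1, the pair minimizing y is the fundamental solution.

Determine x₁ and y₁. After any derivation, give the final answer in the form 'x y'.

1324 105

d=159: √d = [12; 1,1,1,1,3,1,1,1,1,24] (ℓ=10, even), read p_9/q_9
k=0  a_k=12  p_k/q_k = 12/1
…
k=4  a_k=1  p_k/q_k = 63/5
…
k=8  a_k=1  p_k/q_k = 807/64
k=9  a_k=1  p_k/q_k = 1324/105
→ (1324, 105).  Check: 1324²=1752976, 159·105²=1752975, difference 1.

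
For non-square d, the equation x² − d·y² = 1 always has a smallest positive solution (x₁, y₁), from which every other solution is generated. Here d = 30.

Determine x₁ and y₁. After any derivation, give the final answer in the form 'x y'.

√30 = [5; 2,10, …], period ℓ=2 (even) → k=1
a_0=5:  p_0=5·1+0=5,  q_0=5·0+1=1
a_1=2:  p_1=2·5+1=11,  q_1=2·1+0=2
fundamental: x₁=11, y₁=2  (since 121 − 30·4 = 1)

11 2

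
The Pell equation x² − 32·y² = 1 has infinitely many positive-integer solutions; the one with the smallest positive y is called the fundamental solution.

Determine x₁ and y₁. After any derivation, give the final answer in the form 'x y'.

√32 → a₀=5, period (1,1,1,10); ℓ=4 even so k=3
i=0: a=5 ⇒ p=5, q=1
i=1: a=1 ⇒ p=6, q=1
i=2: a=1 ⇒ p=11, q=2
i=3: a=1 ⇒ p=17, q=3
(x₁, y₁) = (17, 3);  17² − 32·3² = 1 ✓

17 3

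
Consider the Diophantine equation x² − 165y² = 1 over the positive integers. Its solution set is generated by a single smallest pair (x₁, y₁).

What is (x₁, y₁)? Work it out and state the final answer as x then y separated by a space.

√165 = [12; 1,5,2,5,1,24, …], period ℓ=6 (even) → k=5
k=0  a_k=12  p_k/q_k = 12/1
…
k=3  a_k=2  p_k/q_k = 167/13
k=4  a_k=5  p_k/q_k = 912/71
k=5  a_k=1  p_k/q_k = 1079/84
(x₁, y₁) = (1079, 84);  1079² − 165·84² = 1 ✓

1079 84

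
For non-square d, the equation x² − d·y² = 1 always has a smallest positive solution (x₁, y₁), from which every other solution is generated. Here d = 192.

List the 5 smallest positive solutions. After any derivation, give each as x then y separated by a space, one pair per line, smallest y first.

97 7
18817 1358
3650401 263445
708158977 51106972
137379191137 9914489123

[13; 1,5,1,26] for √192; ℓ=4 ⇒ convergent index 3
i=0: a=13 ⇒ p=13, q=1
i=1: a=1 ⇒ p=14, q=1
i=2: a=5 ⇒ p=83, q=6
i=3: a=1 ⇒ p=97, q=7
→ (97, 7).  Check: 97²=9409, 192·7²=9408, difference 1.
n=2: (97,7)∘(97,7) = (97·97+192·7·7, 97·7+7·97) = (18817,1358)
n=3: (18817,1358)∘(97,7) = (97·18817+192·7·1358, 97·1358+7·18817) = (3650401,263445)
n=4: (3650401,263445)∘(97,7) = (97·3650401+192·7·263445, 97·263445+7·3650401) = (708158977,51106972)
n=5: (708158977,51106972)∘(97,7) = (97·708158977+192·7·51106972, 97·51106972+7·708158977) = (137379191137,9914489123)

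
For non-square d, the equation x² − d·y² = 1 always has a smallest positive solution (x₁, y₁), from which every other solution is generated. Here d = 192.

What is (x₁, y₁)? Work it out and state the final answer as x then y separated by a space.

d=192: √d = [13; 1,5,1,26] (ℓ=4, even), read p_3/q_3
step 0: (13, 1)  from 13·(1,0) + (0,1)
step 1: (14, 1)  from 1·(13,1) + (1,0)
step 2: (83, 6)  from 5·(14,1) + (13,1)
step 3: (97, 7)  from 1·(83,6) + (14,1)
(x₁, y₁) = (97, 7);  97² − 192·7² = 1 ✓

97 7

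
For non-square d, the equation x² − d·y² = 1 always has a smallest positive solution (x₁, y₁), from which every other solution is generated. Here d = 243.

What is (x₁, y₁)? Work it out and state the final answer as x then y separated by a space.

70226 4505

√243 → a₀=15, period (1,1,2,3,15,3,2,1,1,30); ℓ=10 even so k=9
k=0  a_k=15  p_k/q_k = 15/1
k=1  a_k=1  p_k/q_k = 16/1
k=2  a_k=1  p_k/q_k = 31/2
…
k=4  a_k=3  p_k/q_k = 265/17
k=5  a_k=15  p_k/q_k = 4053/260
k=6  a_k=3  p_k/q_k = 12424/797
k=7  a_k=2  p_k/q_k = 28901/1854
k=8  a_k=1  p_k/q_k = 41325/2651
k=9  a_k=1  p_k/q_k = 70226/4505
(x₁, y₁) = (70226, 4505);  70226² − 243·4505² = 1 ✓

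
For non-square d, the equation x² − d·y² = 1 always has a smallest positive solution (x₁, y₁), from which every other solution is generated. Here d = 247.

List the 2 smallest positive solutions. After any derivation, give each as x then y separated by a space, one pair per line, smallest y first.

d=247: √d = [15; 1,2,1,1,9,1,9,1,1,2,1,30] (ℓ=12, even), read p_11/q_11
k=0  a_k=15  p_k/q_k = 15/1
k=1  a_k=1  p_k/q_k = 16/1
…
k=3  a_k=1  p_k/q_k = 63/4
…
k=6  a_k=1  p_k/q_k = 1163/74
…
k=10  a_k=2  p_k/q_k = 61089/3887
k=11  a_k=1  p_k/q_k = 85292/5427
(x₁, y₁) = (85292, 5427);  85292² − 247·5427² = 1 ✓
(85292+5427√247)^2 = 14549450527 + 925759368√247

85292 5427
14549450527 925759368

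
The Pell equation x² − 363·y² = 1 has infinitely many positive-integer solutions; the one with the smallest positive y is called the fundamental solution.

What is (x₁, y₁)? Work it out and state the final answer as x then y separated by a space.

362 19

√363 = [19; 19,38, …], period ℓ=2 (even) → k=1
i=0: a=19 ⇒ p=19, q=1
i=1: a=19 ⇒ p=362, q=19
→ (362, 19).  Check: 362²=131044, 363·19²=131043, difference 1.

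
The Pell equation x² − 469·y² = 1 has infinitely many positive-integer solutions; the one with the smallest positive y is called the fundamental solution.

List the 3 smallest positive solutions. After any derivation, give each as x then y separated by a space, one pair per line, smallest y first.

[21; 1,1,1,10,6,10,1,1,1,42] for √469; ℓ=10 ⇒ convergent index 9
step 0: (21, 1)  from 21·(1,0) + (0,1)
step 1: (22, 1)  from 1·(21,1) + (1,0)
…
step 5: (4223, 195)  from 6·(693,32) + (65,3)
…
step 7: (47146, 2177)  from 1·(42923,1982) + (4223,195)
step 8: (90069, 4159)  from 1·(47146,2177) + (42923,1982)
step 9: (137215, 6336)  from 1·(90069,4159) + (47146,2177)
fundamental: x₁=137215, y₁=6336  (since 18827956225 − 469·40144896 = 1)
(137215+6336√469)^2 = 37655912449 + 1738788480√469
(137215+6336√469)^3 = 10333912053241855 + 477175722560064√469

137215 6336
37655912449 1738788480
10333912053241855 477175722560064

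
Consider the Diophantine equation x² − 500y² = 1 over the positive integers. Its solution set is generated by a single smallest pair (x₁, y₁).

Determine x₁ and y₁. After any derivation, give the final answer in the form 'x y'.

[22; 2,1,3,2,1,…,1,2,44] for √500; ℓ=14 ⇒ convergent index 13
i=0: a=22 ⇒ p=22, q=1
i=1: a=2 ⇒ p=45, q=2
…
i=4: a=2 ⇒ p=559, q=25
i=5: a=1 ⇒ p=805, q=36
…
i=7: a=10 ⇒ p=14445, q=646
i=8: a=1 ⇒ p=15809, q=707
i=9: a=1 ⇒ p=30254, q=1353
…
i=11: a=3 ⇒ p=259205, q=11592
i=12: a=1 ⇒ p=335522, q=15005
i=13: a=2 ⇒ p=930249, q=41602
(x₁, y₁) = (930249, 41602);  930249² − 500·41602² = 1 ✓

930249 41602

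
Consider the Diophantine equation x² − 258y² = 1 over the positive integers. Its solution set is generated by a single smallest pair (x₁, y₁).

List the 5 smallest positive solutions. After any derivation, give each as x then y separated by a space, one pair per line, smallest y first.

√258 → a₀=16, period (16,32); ℓ=2 even so k=1
step 0: (16, 1)  from 16·(1,0) + (0,1)
step 1: (257, 16)  from 16·(16,1) + (1,0)
fundamental: x₁=257, y₁=16  (since 66049 − 258·256 = 1)
n=2: (257,16)∘(257,16) = (257·257+258·16·16, 257·16+16·257) = (132097,8224)
n=3: (132097,8224)∘(257,16) = (257·132097+258·16·8224, 257·8224+16·132097) = (67897601,4227120)
n=4: (67897601,4227120)∘(257,16) = (257·67897601+258·16·4227120, 257·4227120+16·67897601) = (34899234817,2172731456)
n=5: (34899234817,2172731456)∘(257,16) = (257·34899234817+258·16·2172731456, 257·2172731456+16·34899234817) = (17938138798337,1116779741264)

257 16
132097 8224
67897601 4227120
34899234817 2172731456
17938138798337 1116779741264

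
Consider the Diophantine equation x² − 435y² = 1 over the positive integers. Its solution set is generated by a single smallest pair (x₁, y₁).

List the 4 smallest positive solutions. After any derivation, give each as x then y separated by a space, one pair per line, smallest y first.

146 7
42631 2044
12448106 596841
3634804321 174275528

√435 = [20; 1,5,1,40, …], period ℓ=4 (even) → k=3
i=0: a=20 ⇒ p=20, q=1
i=1: a=1 ⇒ p=21, q=1
i=2: a=5 ⇒ p=125, q=6
i=3: a=1 ⇒ p=146, q=7
→ (146, 7).  Check: 146²=21316, 435·7²=21315, difference 1.
(x_2, y_2) = (146·146 + 435·7·7, 146·7 + 7·146) = (42631, 2044)
(x_3, y_3) = (146·42631 + 435·7·2044, 146·2044 + 7·42631) = (12448106, 596841)
(x_4, y_4) = (146·12448106 + 435·7·596841, 146·596841 + 7·12448106) = (3634804321, 174275528)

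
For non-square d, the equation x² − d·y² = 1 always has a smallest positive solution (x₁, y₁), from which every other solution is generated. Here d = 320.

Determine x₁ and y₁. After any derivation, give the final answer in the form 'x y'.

161 9

√320 → a₀=17, period (1,7,1,34); ℓ=4 even so k=3
step 0: (17, 1)  from 17·(1,0) + (0,1)
…
step 2: (143, 8)  from 7·(18,1) + (17,1)
step 3: (161, 9)  from 1·(143,8) + (18,1)
(x₁, y₁) = (161, 9);  161² − 320·9² = 1 ✓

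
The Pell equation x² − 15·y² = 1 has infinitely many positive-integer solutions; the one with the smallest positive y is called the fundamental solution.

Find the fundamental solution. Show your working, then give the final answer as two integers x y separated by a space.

√15 → a₀=3, period (1,6); ℓ=2 even so k=1
a_0=3:  p_0=3·1+0=3,  q_0=3·0+1=1
a_1=1:  p_1=1·3+1=4,  q_1=1·1+0=1
fundamental: x₁=4, y₁=1  (since 16 − 15·1 = 1)

4 1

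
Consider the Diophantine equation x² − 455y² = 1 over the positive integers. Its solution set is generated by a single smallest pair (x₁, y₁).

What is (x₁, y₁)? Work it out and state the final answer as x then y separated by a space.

64 3

d=455: √d = [21; 3,42] (ℓ=2, even), read p_1/q_1
i=0: a=21 ⇒ p=21, q=1
i=1: a=3 ⇒ p=64, q=3
(x₁, y₁) = (64, 3);  64² − 455·3² = 1 ✓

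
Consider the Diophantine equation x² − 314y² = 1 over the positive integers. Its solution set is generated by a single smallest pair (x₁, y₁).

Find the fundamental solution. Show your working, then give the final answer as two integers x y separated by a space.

√314 = [17; 1,2,1,1,2,1,34, …], period ℓ=7 (odd) → k=13
k=0  a_k=17  p_k/q_k = 17/1
…
k=2  a_k=2  p_k/q_k = 53/3
k=3  a_k=1  p_k/q_k = 71/4
…
k=7  a_k=34  p_k/q_k = 15381/868
k=8  a_k=1  p_k/q_k = 15824/893
…
k=10  a_k=1  p_k/q_k = 62853/3547
…
k=12  a_k=2  p_k/q_k = 282617/15949
k=13  a_k=1  p_k/q_k = 392499/22150
→ (392499, 22150).  Check: 392499²=154055465001, 314·22150²=154055465000, difference 1.

392499 22150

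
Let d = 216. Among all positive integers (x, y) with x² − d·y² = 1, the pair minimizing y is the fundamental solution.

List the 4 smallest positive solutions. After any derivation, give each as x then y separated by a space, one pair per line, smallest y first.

√216 → a₀=14, period (1,2,3,2,1,28); ℓ=6 even so k=5
a_0=14:  p_0=14·1+0=14,  q_0=14·0+1=1
…
a_2=2:  p_2=2·15+14=44,  q_2=2·1+1=3
a_3=3:  p_3=3·44+15=147,  q_3=3·3+1=10
a_4=2:  p_4=2·147+44=338,  q_4=2·10+3=23
a_5=1:  p_5=1·338+147=485,  q_5=1·23+10=33
(x₁, y₁) = (485, 33);  485² − 216·33² = 1 ✓
(485+33√216)^2 = 470449 + 32010√216
(485+33√216)^3 = 456335045 + 31049667√216
(485+33√216)^4 = 442644523201 + 30118144980√216

485 33
470449 32010
456335045 31049667
442644523201 30118144980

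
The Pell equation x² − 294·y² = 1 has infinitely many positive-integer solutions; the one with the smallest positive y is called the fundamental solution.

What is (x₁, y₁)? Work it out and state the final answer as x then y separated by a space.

d=294: √d = [17; 6,1,4,1,6,34] (ℓ=6, even), read p_5/q_5
step 0: (17, 1)  from 17·(1,0) + (0,1)
step 1: (103, 6)  from 6·(17,1) + (1,0)
step 2: (120, 7)  from 1·(103,6) + (17,1)
step 3: (583, 34)  from 4·(120,7) + (103,6)
step 4: (703, 41)  from 1·(583,34) + (120,7)
step 5: (4801, 280)  from 6·(703,41) + (583,34)
fundamental: x₁=4801, y₁=280  (since 23049601 − 294·78400 = 1)

4801 280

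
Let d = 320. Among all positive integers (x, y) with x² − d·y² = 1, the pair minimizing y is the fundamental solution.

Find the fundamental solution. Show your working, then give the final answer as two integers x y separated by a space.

161 9

d=320: √d = [17; 1,7,1,34] (ℓ=4, even), read p_3/q_3
a_0=17:  p_0=17·1+0=17,  q_0=17·0+1=1
a_1=1:  p_1=1·17+1=18,  q_1=1·1+0=1
a_2=7:  p_2=7·18+17=143,  q_2=7·1+1=8
a_3=1:  p_3=1·143+18=161,  q_3=1·8+1=9
(x₁, y₁) = (161, 9);  161² − 320·9² = 1 ✓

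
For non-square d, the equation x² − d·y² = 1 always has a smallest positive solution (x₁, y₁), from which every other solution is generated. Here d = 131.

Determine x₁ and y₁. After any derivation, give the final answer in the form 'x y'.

10610 927

d=131: √d = [11; 2,4,11,4,2,22] (ℓ=6, even), read p_5/q_5
step 0: (11, 1)  from 11·(1,0) + (0,1)
…
step 2: (103, 9)  from 4·(23,2) + (11,1)
step 3: (1156, 101)  from 11·(103,9) + (23,2)
step 4: (4727, 413)  from 4·(1156,101) + (103,9)
step 5: (10610, 927)  from 2·(4727,413) + (1156,101)
fundamental: x₁=10610, y₁=927  (since 112572100 − 131·859329 = 1)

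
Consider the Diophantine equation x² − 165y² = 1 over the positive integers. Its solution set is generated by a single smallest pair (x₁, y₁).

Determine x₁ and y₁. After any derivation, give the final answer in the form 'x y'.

[12; 1,5,2,5,1,24] for √165; ℓ=6 ⇒ convergent index 5
step 0: (12, 1)  from 12·(1,0) + (0,1)
step 1: (13, 1)  from 1·(12,1) + (1,0)
…
step 3: (167, 13)  from 2·(77,6) + (13,1)
step 4: (912, 71)  from 5·(167,13) + (77,6)
step 5: (1079, 84)  from 1·(912,71) + (167,13)
→ (1079, 84).  Check: 1079²=1164241, 165·84²=1164240, difference 1.

1079 84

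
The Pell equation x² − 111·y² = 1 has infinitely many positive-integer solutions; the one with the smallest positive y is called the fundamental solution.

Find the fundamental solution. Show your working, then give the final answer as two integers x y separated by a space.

295 28

d=111: √d = [10; 1,1,6,1,1,20] (ℓ=6, even), read p_5/q_5
i=0: a=10 ⇒ p=10, q=1
…
i=2: a=1 ⇒ p=21, q=2
…
i=4: a=1 ⇒ p=158, q=15
i=5: a=1 ⇒ p=295, q=28
fundamental: x₁=295, y₁=28  (since 87025 − 111·784 = 1)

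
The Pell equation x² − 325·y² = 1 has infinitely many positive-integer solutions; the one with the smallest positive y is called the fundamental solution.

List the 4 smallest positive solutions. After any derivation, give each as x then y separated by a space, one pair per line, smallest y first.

649 36
842401 46728
1093435849 60652908
1419278889601 78727427856

√325 = [18; 36, …], period ℓ=1 (odd) → k=1
step 0: (18, 1)  from 18·(1,0) + (0,1)
step 1: (649, 36)  from 36·(18,1) + (1,0)
fundamental: x₁=649, y₁=36  (since 421201 − 325·1296 = 1)
(x_2, y_2) = (649·649 + 325·36·36, 649·36 + 36·649) = (842401, 46728)
(x_3, y_3) = (649·842401 + 325·36·46728, 649·46728 + 36·842401) = (1093435849, 60652908)
(x_4, y_4) = (649·1093435849 + 325·36·60652908, 649·60652908 + 36·1093435849) = (1419278889601, 78727427856)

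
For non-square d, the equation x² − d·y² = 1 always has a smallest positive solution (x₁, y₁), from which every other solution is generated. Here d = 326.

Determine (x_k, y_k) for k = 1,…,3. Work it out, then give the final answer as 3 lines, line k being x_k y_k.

√326 → a₀=18, period (18,36); ℓ=2 even so k=1
i=0: a=18 ⇒ p=18, q=1
i=1: a=18 ⇒ p=325, q=18
fundamental: x₁=325, y₁=18  (since 105625 − 326·324 = 1)
n=2: (325,18)∘(325,18) = (325·325+326·18·18, 325·18+18·325) = (211249,11700)
n=3: (211249,11700)∘(325,18) = (325·211249+326·18·11700, 325·11700+18·211249) = (137311525,7604982)

325 18
211249 11700
137311525 7604982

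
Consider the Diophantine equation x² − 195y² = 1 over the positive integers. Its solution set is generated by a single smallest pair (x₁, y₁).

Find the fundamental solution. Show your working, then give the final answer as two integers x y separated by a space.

d=195: √d = [13; 1,26] (ℓ=2, even), read p_1/q_1
a_0=13:  p_0=13·1+0=13,  q_0=13·0+1=1
a_1=1:  p_1=1·13+1=14,  q_1=1·1+0=1
(x₁, y₁) = (14, 1);  14² − 195·1² = 1 ✓

14 1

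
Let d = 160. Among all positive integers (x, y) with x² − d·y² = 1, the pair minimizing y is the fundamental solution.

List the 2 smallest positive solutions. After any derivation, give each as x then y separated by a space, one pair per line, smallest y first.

√160 = [12; 1,1,1,5,1,1,1,24, …], period ℓ=8 (even) → k=7
step 0: (12, 1)  from 12·(1,0) + (0,1)
step 1: (13, 1)  from 1·(12,1) + (1,0)
step 2: (25, 2)  from 1·(13,1) + (12,1)
…
step 5: (253, 20)  from 1·(215,17) + (38,3)
step 6: (468, 37)  from 1·(253,20) + (215,17)
step 7: (721, 57)  from 1·(468,37) + (253,20)
→ (721, 57).  Check: 721²=519841, 160·57²=519840, difference 1.
(721+57√160)^2 = 1039681 + 82194√160

721 57
1039681 82194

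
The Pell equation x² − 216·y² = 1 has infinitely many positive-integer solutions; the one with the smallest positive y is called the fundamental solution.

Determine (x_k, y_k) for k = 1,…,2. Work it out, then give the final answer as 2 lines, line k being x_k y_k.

485 33
470449 32010

[14; 1,2,3,2,1,28] for √216; ℓ=6 ⇒ convergent index 5
i=0: a=14 ⇒ p=14, q=1
i=1: a=1 ⇒ p=15, q=1
…
i=4: a=2 ⇒ p=338, q=23
i=5: a=1 ⇒ p=485, q=33
→ (485, 33).  Check: 485²=235225, 216·33²=235224, difference 1.
(x_2, y_2) = (485·485 + 216·33·33, 485·33 + 33·485) = (470449, 32010)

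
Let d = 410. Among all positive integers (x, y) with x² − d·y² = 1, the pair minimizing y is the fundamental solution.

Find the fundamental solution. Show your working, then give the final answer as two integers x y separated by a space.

d=410: √d = [20; 4,40] (ℓ=2, even), read p_1/q_1
k=0  a_k=20  p_k/q_k = 20/1
k=1  a_k=4  p_k/q_k = 81/4
fundamental: x₁=81, y₁=4  (since 6561 − 410·16 = 1)

81 4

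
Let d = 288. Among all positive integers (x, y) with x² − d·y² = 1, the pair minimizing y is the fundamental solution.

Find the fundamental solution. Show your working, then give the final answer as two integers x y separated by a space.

[16; 1,32] for √288; ℓ=2 ⇒ convergent index 1
i=0: a=16 ⇒ p=16, q=1
i=1: a=1 ⇒ p=17, q=1
→ (17, 1).  Check: 17²=289, 288·1²=288, difference 1.

17 1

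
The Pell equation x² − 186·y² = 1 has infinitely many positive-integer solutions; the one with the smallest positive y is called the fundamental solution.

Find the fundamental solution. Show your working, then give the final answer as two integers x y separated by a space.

7501 550

[13; 1,1,1,3,4,3,1,1,1,26] for √186; ℓ=10 ⇒ convergent index 9
i=0: a=13 ⇒ p=13, q=1
i=1: a=1 ⇒ p=14, q=1
i=2: a=1 ⇒ p=27, q=2
i=3: a=1 ⇒ p=41, q=3
i=4: a=3 ⇒ p=150, q=11
i=5: a=4 ⇒ p=641, q=47
i=6: a=3 ⇒ p=2073, q=152
i=7: a=1 ⇒ p=2714, q=199
i=8: a=1 ⇒ p=4787, q=351
i=9: a=1 ⇒ p=7501, q=550
(x₁, y₁) = (7501, 550);  7501² − 186·550² = 1 ✓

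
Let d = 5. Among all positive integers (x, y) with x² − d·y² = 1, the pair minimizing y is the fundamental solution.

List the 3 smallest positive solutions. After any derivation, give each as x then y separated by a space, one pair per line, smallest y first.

d=5: √d = [2; 4] (ℓ=1, odd), read p_1/q_1
k=0  a_k=2  p_k/q_k = 2/1
k=1  a_k=4  p_k/q_k = 9/4
→ (9, 4).  Check: 9²=81, 5·4²=80, difference 1.
(9+4√5)^2 = 161 + 72√5
(9+4√5)^3 = 2889 + 1292√5

9 4
161 72
2889 1292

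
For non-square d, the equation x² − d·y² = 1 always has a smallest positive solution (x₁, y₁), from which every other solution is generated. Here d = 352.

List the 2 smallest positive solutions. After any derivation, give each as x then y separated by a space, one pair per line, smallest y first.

d=352: √d = [18; 1,3,5,9,5,3,1,36] (ℓ=8, even), read p_7/q_7
k=0  a_k=18  p_k/q_k = 18/1
k=1  a_k=1  p_k/q_k = 19/1
k=2  a_k=3  p_k/q_k = 75/4
…
k=5  a_k=5  p_k/q_k = 18499/986
k=6  a_k=3  p_k/q_k = 59118/3151
k=7  a_k=1  p_k/q_k = 77617/4137
(x₁, y₁) = (77617, 4137);  77617² − 352·4137² = 1 ✓
k=2:  x_2 = 77617·77617+352·4137·4137 = 12048797377,  y_2 = 77617·4137+4137·77617 = 642203058

77617 4137
12048797377 642203058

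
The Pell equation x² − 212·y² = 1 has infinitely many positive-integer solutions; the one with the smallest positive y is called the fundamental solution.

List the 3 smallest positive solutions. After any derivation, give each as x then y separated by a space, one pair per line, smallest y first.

66249 4550
8777860001 602865900
1163048894346249 79878526013650

d=212: √d = [14; 1,1,3,1,1,…,1,1,28] (ℓ=14, even), read p_13/q_13
a_0=14:  p_0=14·1+0=14,  q_0=14·0+1=1
…
a_2=1:  p_2=1·15+14=29,  q_2=1·1+1=2
a_3=3:  p_3=3·29+15=102,  q_3=3·2+1=7
a_4=1:  p_4=1·102+29=131,  q_4=1·7+2=9
…
a_6=1:  p_6=1·233+131=364,  q_6=1·16+9=25
a_7=6:  p_7=6·364+233=2417,  q_7=6·25+16=166
…
a_10=1:  p_10=1·5198+2781=7979,  q_10=1·357+191=548
a_11=3:  p_11=3·7979+5198=29135,  q_11=3·548+357=2001
a_12=1:  p_12=1·29135+7979=37114,  q_12=1·2001+548=2549
a_13=1:  p_13=1·37114+29135=66249,  q_13=1·2549+2001=4550
→ (66249, 4550).  Check: 66249²=4388930001, 212·4550²=4388930000, difference 1.
k=2:  x_2 = 66249·66249+212·4550·4550 = 8777860001,  y_2 = 66249·4550+4550·66249 = 602865900
k=3:  x_3 = 66249·8777860001+212·4550·602865900 = 1163048894346249,  y_3 = 66249·602865900+4550·8777860001 = 79878526013650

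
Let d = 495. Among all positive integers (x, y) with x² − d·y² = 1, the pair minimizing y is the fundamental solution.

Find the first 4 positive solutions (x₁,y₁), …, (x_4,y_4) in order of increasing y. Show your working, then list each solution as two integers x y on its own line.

89 4
15841 712
2819609 126732
501874561 22557584

√495 = [22; 4,44, …], period ℓ=2 (even) → k=1
step 0: (22, 1)  from 22·(1,0) + (0,1)
step 1: (89, 4)  from 4·(22,1) + (1,0)
→ (89, 4).  Check: 89²=7921, 495·4²=7920, difference 1.
(x_2, y_2) = (89·89 + 495·4·4, 89·4 + 4·89) = (15841, 712)
(x_3, y_3) = (89·15841 + 495·4·712, 89·712 + 4·15841) = (2819609, 126732)
(x_4, y_4) = (89·2819609 + 495·4·126732, 89·126732 + 4·2819609) = (501874561, 22557584)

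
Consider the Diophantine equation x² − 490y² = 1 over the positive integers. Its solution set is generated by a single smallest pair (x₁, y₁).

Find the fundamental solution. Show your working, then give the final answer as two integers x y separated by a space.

√490 → a₀=22, period (7,2,1,4,4,4,1,2,7,44); ℓ=10 even so k=9
step 0: (22, 1)  from 22·(1,0) + (0,1)
…
step 2: (332, 15)  from 2·(155,7) + (22,1)
step 3: (487, 22)  from 1·(332,15) + (155,7)
…
step 8: (141338, 6385)  from 2·(50315,2273) + (40708,1839)
step 9: (1039681, 46968)  from 7·(141338,6385) + (50315,2273)
→ (1039681, 46968).  Check: 1039681²=1080936581761, 490·46968²=1080936581760, difference 1.

1039681 46968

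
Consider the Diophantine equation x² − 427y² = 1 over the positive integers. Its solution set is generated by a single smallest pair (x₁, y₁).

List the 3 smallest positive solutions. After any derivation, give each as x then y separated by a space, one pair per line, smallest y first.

62 3
7687 372
953126 46125

d=427: √d = [20; 1,1,1,40] (ℓ=4, even), read p_3/q_3
step 0: (20, 1)  from 20·(1,0) + (0,1)
…
step 2: (41, 2)  from 1·(21,1) + (20,1)
step 3: (62, 3)  from 1·(41,2) + (21,1)
fundamental: x₁=62, y₁=3  (since 3844 − 427·9 = 1)
k=2:  x_2 = 62·62+427·3·3 = 7687,  y_2 = 62·3+3·62 = 372
k=3:  x_3 = 62·7687+427·3·372 = 953126,  y_3 = 62·372+3·7687 = 46125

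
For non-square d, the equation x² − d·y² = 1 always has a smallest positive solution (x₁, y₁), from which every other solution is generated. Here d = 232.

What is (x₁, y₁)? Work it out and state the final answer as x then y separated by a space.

19603 1287

[15; 4,3,7,3,4,30] for √232; ℓ=6 ⇒ convergent index 5
k=0  a_k=15  p_k/q_k = 15/1
…
k=4  a_k=3  p_k/q_k = 4539/298
k=5  a_k=4  p_k/q_k = 19603/1287
→ (19603, 1287).  Check: 19603²=384277609, 232·1287²=384277608, difference 1.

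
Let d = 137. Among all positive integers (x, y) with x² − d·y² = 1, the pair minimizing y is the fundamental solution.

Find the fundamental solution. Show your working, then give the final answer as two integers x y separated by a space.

√137 = [11; 1,2,2,1,1,2,2,1,22, …], period ℓ=9 (odd) → k=17
a_0=11:  p_0=11·1+0=11,  q_0=11·0+1=1
a_1=1:  p_1=1·11+1=12,  q_1=1·1+0=1
a_2=2:  p_2=2·12+11=35,  q_2=2·1+1=3
…
a_4=1:  p_4=1·82+35=117,  q_4=1·7+3=10
a_5=1:  p_5=1·117+82=199,  q_5=1·10+7=17
a_6=2:  p_6=2·199+117=515,  q_6=2·17+10=44
a_7=2:  p_7=2·515+199=1229,  q_7=2·44+17=105
a_8=1:  p_8=1·1229+515=1744,  q_8=1·105+44=149
a_9=22:  p_9=22·1744+1229=39597,  q_9=22·149+105=3383
a_10=1:  p_10=1·39597+1744=41341,  q_10=1·3383+149=3532
a_11=2:  p_11=2·41341+39597=122279,  q_11=2·3532+3383=10447
a_12=2:  p_12=2·122279+41341=285899,  q_12=2·10447+3532=24426
…
a_15=2:  p_15=2·694077+408178=1796332,  q_15=2·59299+34873=153471
a_16=2:  p_16=2·1796332+694077=4286741,  q_16=2·153471+59299=366241
a_17=1:  p_17=1·4286741+1796332=6083073,  q_17=1·366241+153471=519712
fundamental: x₁=6083073, y₁=519712  (since 37003777123329 − 137·270100562944 = 1)

6083073 519712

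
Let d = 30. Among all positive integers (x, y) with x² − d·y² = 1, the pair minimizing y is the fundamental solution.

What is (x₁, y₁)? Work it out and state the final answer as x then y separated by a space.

√30 = [5; 2,10, …], period ℓ=2 (even) → k=1
k=0  a_k=5  p_k/q_k = 5/1
k=1  a_k=2  p_k/q_k = 11/2
fundamental: x₁=11, y₁=2  (since 121 − 30·4 = 1)

11 2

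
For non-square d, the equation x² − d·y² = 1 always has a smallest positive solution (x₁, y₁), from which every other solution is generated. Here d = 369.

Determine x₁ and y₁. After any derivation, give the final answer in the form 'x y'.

8396801 437120

[19; 4,1,3,2,7,4,7,2,3,1,4,38] for √369; ℓ=12 ⇒ convergent index 11
a_0=19:  p_0=19·1+0=19,  q_0=19·0+1=1
a_1=4:  p_1=4·19+1=77,  q_1=4·1+0=4
…
a_3=3:  p_3=3·96+77=365,  q_3=3·5+4=19
…
a_6=4:  p_6=4·6147+826=25414,  q_6=4·320+43=1323
a_7=7:  p_7=7·25414+6147=184045,  q_7=7·1323+320=9581
…
a_10=1:  p_10=1·1364557+393504=1758061,  q_10=1·71036+20485=91521
a_11=4:  p_11=4·1758061+1364557=8396801,  q_11=4·91521+71036=437120
(x₁, y₁) = (8396801, 437120);  8396801² − 369·437120² = 1 ✓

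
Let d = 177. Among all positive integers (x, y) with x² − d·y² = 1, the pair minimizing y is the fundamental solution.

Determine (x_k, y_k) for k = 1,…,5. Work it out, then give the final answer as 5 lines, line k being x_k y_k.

√177 → a₀=13, period (3,3,2,8,2,3,3,26); ℓ=8 even so k=7
i=0: a=13 ⇒ p=13, q=1
i=1: a=3 ⇒ p=40, q=3
i=2: a=3 ⇒ p=133, q=10
i=3: a=2 ⇒ p=306, q=23
…
i=6: a=3 ⇒ p=18985, q=1427
i=7: a=3 ⇒ p=62423, q=4692
fundamental: x₁=62423, y₁=4692  (since 3896630929 − 177·22014864 = 1)
(x_2, y_2) = (62423·62423 + 177·4692·4692, 62423·4692 + 4692·62423) = (7793261857, 585777432)
(x_3, y_3) = (62423·7793261857 + 177·4692·585777432, 62423·585777432 + 4692·7793261857) = (972957569736599, 73131969270780)
(x_4, y_4) = (62423·972957569736599 + 177·4692·73131969270780, 62423·73131969270780 + 4692·972957569736599) = (121469860743542176897, 9130233834994022448)
(x_5, y_5) = (62423·121469860743542176897 + 177·4692·9130233834994022448, 62423·9130233834994022448 + 4692·121469860743542176897) = (15165026233415309047146263, 1139873173290531757272228)

62423 4692
7793261857 585777432
972957569736599 73131969270780
121469860743542176897 9130233834994022448
15165026233415309047146263 1139873173290531757272228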